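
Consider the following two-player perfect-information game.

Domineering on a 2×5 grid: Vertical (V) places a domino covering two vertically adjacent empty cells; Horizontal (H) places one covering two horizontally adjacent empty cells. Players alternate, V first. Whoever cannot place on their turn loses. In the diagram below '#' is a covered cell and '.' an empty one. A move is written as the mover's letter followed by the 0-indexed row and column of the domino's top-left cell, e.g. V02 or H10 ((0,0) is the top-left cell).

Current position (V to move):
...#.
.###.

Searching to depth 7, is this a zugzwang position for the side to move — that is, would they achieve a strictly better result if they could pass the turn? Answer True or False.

zugzwang(...#./.###., V) = False

[...#./.###.] V move#1: V00:+1/#..#./####.*, V04:-1/...##/.####
[#..#./####.] H move#2: H01:-1/####./####.*
[####./####.] V move#3: V04:+1/#####/#####*
[#####/#####] end (terminal -1, H#4); searched ...#./.###. to 7
pass branch (H moves first from the same position):
  | [...#./.###.] H move#1: H00:-1/##.#./.###.*, H01:-1/.###./.###.
  | [##.#./.###.] V move#2: V04:+1/##.##/.####*
  | [##.##/.####] end (terminal -1, H#3); searched ...#./.###. to 7
V moving scores +1; V passing scores +1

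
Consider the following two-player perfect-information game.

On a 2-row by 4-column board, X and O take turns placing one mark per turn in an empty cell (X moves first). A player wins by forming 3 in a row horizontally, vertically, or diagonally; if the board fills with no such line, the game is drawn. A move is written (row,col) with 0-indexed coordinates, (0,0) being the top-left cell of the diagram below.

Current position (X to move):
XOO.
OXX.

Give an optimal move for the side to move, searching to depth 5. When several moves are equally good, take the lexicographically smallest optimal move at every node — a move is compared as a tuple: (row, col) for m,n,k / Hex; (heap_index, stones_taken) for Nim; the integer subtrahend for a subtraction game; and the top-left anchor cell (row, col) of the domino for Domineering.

X's best at [XOO./OXX.]: (1,3)

[XOO./OXX.] X move#1: (0,3):+0/XOOX/OXX., (1,3):+1/XOO./OXXX*
[XOO./OXXX] end (terminal -1, O#2); searched XOO./OXX. to 5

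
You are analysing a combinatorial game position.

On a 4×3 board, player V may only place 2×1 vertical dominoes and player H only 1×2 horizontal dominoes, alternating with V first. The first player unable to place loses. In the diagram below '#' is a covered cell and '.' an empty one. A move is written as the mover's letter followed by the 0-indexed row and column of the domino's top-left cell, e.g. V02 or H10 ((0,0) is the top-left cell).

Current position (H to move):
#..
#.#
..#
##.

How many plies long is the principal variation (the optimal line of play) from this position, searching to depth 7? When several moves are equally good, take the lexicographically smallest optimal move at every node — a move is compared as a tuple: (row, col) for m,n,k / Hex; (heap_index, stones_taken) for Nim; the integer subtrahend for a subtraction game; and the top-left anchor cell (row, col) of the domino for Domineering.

p1 H@[#../#.#/..#/##.]: H01[###/#.#/..#/##.]-1* H20[#../#.#/###/##.]-1
p2 V@[###/#.#/..#/##.]: V11[###/###/.##/##.]+1*
p3 H@[###/###/.##/##.] terminal -1; root [#../#.#/..#/##.] d7

PV length from [#../#.#/..#/##.]: 2 plies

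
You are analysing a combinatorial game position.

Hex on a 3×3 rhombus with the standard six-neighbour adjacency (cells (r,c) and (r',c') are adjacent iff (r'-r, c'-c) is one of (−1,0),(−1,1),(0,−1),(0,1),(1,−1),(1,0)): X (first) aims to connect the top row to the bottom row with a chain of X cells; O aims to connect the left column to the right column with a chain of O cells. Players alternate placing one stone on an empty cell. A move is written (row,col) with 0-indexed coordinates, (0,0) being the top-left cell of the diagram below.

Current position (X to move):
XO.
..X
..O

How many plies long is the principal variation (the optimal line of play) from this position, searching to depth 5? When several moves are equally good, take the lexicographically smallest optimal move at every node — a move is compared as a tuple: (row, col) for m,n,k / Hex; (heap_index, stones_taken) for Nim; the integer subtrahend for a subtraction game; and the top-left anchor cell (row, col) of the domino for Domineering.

PV length from [XO./..X/..O]: 5 plies

[XO./..X/..O] X move#1: (0,2):+1/XOX/..X/..O*, (1,0):+1/XO./X.X/..O, (1,1):+1/XO./.XX/..O, (2,0):+1/XO./..X/X.O, (2,1):+1/XO./..X/.XO
[XOX/..X/..O] O move#2: (1,0):-1/XOX/O.X/..O*, (1,1):-1/XOX/.OX/..O, (2,0):-1/XOX/..X/O.O, (2,1):-1/XOX/..X/.OO
[XOX/O.X/..O] X move#3: (1,1):+1/XOX/OXX/..O*, (2,0):+1/XOX/O.X/X.O, (2,1):+1/XOX/O.X/.XO
[XOX/OXX/..O] O move#4: (2,0):-1/XOX/OXX/O.O*, (2,1):-1/XOX/OXX/.OO
[XOX/OXX/O.O] X move#5: (2,1):+1/XOX/OXX/OXO*
[XOX/OXX/OXO] end (terminal -1, O#6); searched XO./..X/..O to 5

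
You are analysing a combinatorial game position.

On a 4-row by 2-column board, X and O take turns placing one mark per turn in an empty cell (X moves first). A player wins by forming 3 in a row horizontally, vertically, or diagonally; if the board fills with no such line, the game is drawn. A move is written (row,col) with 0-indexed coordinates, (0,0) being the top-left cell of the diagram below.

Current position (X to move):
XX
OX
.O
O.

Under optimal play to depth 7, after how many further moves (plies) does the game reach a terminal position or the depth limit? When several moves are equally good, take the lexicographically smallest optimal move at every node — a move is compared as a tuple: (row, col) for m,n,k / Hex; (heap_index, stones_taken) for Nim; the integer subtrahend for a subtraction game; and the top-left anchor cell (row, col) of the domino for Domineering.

p1 X@[XX/OX/.O/O.]: (2,0)[XX/OX/XO/O.]+0* (3,1)[XX/OX/.O/OX]-1
p2 O@[XX/OX/XO/O.]: (3,1)[XX/OX/XO/OO]+0*
p3 X@[XX/OX/XO/OO] terminal +0; root [XX/OX/.O/O.] d7

PV length from [XX/OX/.O/O.]: 2 plies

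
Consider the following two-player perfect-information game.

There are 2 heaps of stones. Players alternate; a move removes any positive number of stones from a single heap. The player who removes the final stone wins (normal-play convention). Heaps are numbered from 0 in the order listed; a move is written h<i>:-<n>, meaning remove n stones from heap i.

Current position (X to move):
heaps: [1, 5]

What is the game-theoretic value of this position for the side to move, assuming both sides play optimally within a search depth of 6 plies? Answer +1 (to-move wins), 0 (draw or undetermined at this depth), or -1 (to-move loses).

value((1,5), X) = +1

[(1,5)] X move#1: h0:-1:-1/(0,5), h1:-1:-1/(1,4), h1:-2:-1/(1,3), h1:-3:-1/(1,2), h1:-4:+1/(1,1)*, h1:-5:-1/(1,0)
[(1,1)] O move#2: h0:-1:-1/(0,1)*, h1:-1:-1/(1,0)
[(0,1)] X move#3: h1:-1:+1/(0,0)*
[(0,0)] end (terminal -1, O#4); searched (1,5) to 6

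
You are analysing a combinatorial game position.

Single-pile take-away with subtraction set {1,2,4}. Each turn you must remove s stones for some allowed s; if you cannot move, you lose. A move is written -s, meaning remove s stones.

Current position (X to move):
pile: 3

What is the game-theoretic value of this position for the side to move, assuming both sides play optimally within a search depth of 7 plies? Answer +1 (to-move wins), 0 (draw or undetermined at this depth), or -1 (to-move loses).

value(3, X) = -1

p1 X@[3]: -1[2]-1* -2[1]-1
p2 O@[2]: -1[1]-1 -2[0]+1*
p3 X@[0] terminal -1; root [3] d7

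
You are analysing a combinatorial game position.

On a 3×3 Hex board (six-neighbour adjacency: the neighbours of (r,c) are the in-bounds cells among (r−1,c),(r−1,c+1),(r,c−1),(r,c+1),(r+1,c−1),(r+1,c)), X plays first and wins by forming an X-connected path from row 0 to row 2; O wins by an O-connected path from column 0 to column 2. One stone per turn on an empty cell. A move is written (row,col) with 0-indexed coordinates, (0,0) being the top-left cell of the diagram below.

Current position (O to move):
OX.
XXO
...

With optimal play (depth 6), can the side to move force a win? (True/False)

O winning at [OX./XXO/...]: False

p1 O@[OX./XXO/...]: (0,2)[OXO/XXO/...]-1* (2,0)[OX./XXO/O..]-1 (2,1)[OX./XXO/.O.]-1 (2,2)[OX./XXO/..O]-1
p2 X@[OXO/XXO/...]: (2,0)[OXO/XXO/X..]+1* (2,1)[OXO/XXO/.X.]+1 (2,2)[OXO/XXO/..X]+1
p3 O@[OXO/XXO/X..] terminal -1; root [OX./XXO/...] d6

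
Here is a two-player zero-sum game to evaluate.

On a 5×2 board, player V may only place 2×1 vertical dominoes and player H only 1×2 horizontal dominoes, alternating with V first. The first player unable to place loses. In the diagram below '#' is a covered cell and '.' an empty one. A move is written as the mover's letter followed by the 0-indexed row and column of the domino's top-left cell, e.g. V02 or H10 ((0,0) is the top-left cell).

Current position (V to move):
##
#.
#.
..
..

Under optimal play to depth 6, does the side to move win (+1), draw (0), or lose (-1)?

ply 1, V at ##/#./#./../.. | V11=-1→##/##/##/../..; V21=-1→##/#./##/.#/..; V30=+1→##/#./#./#./#.*; V31=+1→##/#./#./.#/.#
ply 2: ##/#./#./#./#. is terminal -1 (H); from ##/#./#./../.. depth 6

value(##/#./#./../.., V) = +1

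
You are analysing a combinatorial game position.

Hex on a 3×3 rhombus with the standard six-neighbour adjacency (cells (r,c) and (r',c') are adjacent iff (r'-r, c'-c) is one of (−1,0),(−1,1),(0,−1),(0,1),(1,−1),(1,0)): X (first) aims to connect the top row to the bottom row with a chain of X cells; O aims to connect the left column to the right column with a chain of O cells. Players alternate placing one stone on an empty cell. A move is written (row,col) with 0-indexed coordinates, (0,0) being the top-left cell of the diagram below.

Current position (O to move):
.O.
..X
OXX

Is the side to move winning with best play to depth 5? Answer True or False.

[.O./..X/OXX] O move#1: (0,0):-1/OO./..X/OXX, (0,2):+1/.OO/..X/OXX*, (1,0):-1/.O./O.X/OXX, (1,1):-1/.O./.OX/OXX
[.OO/..X/OXX] X move#2: (0,0):-1/XOO/..X/OXX*, (1,0):-1/.OO/X.X/OXX, (1,1):-1/.OO/.XX/OXX
[XOO/..X/OXX] O move#3: (1,0):+1/XOO/O.X/OXX*, (1,1):+1/XOO/.OX/OXX
[XOO/O.X/OXX] end (terminal -1, X#4); searched .O./..X/OXX to 5

O winning at [.O./..X/OXX]: True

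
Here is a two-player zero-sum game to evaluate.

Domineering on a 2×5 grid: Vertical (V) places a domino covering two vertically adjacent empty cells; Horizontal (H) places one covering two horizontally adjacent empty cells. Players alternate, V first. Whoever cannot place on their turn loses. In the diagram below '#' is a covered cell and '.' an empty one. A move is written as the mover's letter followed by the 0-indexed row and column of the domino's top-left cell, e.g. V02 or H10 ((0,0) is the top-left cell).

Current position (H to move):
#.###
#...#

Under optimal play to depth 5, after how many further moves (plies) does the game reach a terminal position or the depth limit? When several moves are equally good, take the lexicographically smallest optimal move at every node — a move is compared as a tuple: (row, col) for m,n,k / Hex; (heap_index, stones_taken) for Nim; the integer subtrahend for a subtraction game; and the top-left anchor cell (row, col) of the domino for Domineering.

[#.###/#...#] H move#1: H11:+1/#.###/###.#*, H12:-1/#.###/#.###
[#.###/###.#] end (terminal -1, V#2); searched #.###/#...# to 5

PV length from [#.###/#...#]: 1 ply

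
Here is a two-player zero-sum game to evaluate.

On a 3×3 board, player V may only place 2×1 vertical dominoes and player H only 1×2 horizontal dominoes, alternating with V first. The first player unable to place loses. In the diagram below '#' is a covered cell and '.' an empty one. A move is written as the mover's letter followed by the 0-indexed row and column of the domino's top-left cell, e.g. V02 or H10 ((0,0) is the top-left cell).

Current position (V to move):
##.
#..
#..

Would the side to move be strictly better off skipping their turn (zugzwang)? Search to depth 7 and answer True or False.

zugzwang(##./#../#.., V) = False

[##./#../#..] V move#1: V02:-1/###/#.#/#.., V11:+1/##./##./##.*, V12:+1/##./#.#/#.#
[##./##./##.] end (terminal -1, H#2); searched ##./#../#.. to 7
suppose V passes — search the same position with H to move:
pass> [##./#../#..] H move#1: H11:+1/##./###/#..*, H21:-1/##./#../###
pass> [##./###/#..] end (terminal -1, V#2); searched ##./#../#.. to 7
for V: play +1, pass -1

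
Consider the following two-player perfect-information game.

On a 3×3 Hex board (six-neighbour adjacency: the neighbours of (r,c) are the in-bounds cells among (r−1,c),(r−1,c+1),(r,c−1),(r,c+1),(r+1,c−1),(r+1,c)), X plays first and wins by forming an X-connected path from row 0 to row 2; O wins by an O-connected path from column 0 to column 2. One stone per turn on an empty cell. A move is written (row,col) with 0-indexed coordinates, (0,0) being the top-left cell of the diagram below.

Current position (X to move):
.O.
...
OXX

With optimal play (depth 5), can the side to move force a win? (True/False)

X winning at [.O./.../OXX]: True

p1 X@[.O./.../OXX]: (0,0)[XO./.../OXX]-1 (0,2)[.OX/.../OXX]+1* (1,0)[.O./X../OXX]-1 (1,1)[.O./.X./OXX]-1 (1,2)[.O./..X/OXX]-1
p2 O@[.OX/.../OXX]: (0,0)[OOX/.../OXX]-1* (1,0)[.OX/O../OXX]-1 (1,1)[.OX/.O./OXX]-1 (1,2)[.OX/..O/OXX]-1
p3 X@[OOX/.../OXX]: (1,0)[OOX/X../OXX]+1* (1,1)[OOX/.X./OXX]+1 (1,2)[OOX/..X/OXX]+1
p4 O@[OOX/X../OXX]: (1,1)[OOX/XO./OXX]-1* (1,2)[OOX/X.O/OXX]-1
p5 X@[OOX/XO./OXX]: (1,2)[OOX/XOX/OXX]+1*
p6 O@[OOX/XOX/OXX] terminal -1; root [.O./.../OXX] d5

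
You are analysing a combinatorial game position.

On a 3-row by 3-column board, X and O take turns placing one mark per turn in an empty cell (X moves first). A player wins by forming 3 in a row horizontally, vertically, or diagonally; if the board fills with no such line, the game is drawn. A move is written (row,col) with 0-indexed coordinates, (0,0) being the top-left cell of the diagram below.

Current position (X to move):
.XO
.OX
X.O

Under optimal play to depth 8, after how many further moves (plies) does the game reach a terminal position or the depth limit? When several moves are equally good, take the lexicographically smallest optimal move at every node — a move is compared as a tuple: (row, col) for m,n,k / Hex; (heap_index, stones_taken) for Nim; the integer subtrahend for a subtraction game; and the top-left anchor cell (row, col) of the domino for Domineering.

PV length from [.XO/.OX/X.O]: 3 plies

ply 1, X at .XO/.OX/X.O | (0,0)=+0→XXO/.OX/X.O*; (1,0)=-1→.XO/XOX/X.O; (2,1)=-1→.XO/.OX/XXO
ply 2, O at XXO/.OX/X.O | (1,0)=+0→XXO/OOX/X.O*; (2,1)=-1→XXO/.OX/XOO
ply 3, X at XXO/OOX/X.O | (2,1)=+0→XXO/OOX/XXO*
ply 4: XXO/OOX/XXO is terminal +0 (O); from .XO/.OX/X.O depth 8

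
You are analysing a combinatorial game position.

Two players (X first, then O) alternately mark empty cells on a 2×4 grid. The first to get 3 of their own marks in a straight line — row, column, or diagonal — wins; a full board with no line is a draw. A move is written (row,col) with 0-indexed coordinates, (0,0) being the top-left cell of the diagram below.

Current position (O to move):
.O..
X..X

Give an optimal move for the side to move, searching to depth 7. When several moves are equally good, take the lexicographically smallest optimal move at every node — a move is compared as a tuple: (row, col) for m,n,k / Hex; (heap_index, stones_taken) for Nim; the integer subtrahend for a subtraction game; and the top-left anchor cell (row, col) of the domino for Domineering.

O's best at [.O../X..X]: (0,2)

p1 O@[.O../X..X]: (0,0)[OO../X..X]+0 (0,2)[.OO./X..X]+1* (0,3)[.O.O/X..X]+0 (1,1)[.O../XO.X]+0 (1,2)[.O../X.OX]+0
p2 X@[.OO./X..X]: (0,0)[XOO./X..X]-1* (0,3)[.OOX/X..X]-1 (1,1)[.OO./XX.X]-1 (1,2)[.OO./X.XX]-1
p3 O@[XOO./X..X]: (0,3)[XOOO/X..X]+1* (1,1)[XOO./XO.X]+0 (1,2)[XOO./X.OX]+0
p4 X@[XOOO/X..X] terminal -1; root [.O../X..X] d7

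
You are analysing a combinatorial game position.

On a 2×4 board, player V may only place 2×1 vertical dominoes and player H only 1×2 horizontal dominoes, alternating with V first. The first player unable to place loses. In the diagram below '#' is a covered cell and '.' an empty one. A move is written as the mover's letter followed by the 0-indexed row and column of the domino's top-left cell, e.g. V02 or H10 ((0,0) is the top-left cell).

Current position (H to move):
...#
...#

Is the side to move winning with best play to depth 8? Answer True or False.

p1 H@[...#/...#]: H00[##.#/...#]+1* H01[.###/...#]+1 H10[...#/##.#]+1 H11[...#/.###]+1
p2 V@[##.#/...#]: V02[####/..##]-1*
p3 H@[####/..##]: H10[####/####]+1*
p4 V@[####/####] terminal -1; root [...#/...#] d8

H winning at [...#/...#]: True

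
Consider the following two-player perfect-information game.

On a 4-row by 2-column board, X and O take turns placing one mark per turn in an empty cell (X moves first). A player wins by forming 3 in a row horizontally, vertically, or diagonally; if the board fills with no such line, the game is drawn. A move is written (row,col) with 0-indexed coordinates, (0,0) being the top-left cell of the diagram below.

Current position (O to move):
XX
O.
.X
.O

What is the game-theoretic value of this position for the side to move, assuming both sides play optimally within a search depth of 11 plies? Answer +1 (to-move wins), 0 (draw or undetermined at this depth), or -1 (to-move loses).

ply 1, O at XX/O./.X/.O | (1,1)=+0→XX/OO/.X/.O*; (2,0)=-1→XX/O./OX/.O; (3,0)=-1→XX/O./.X/OO
ply 2, X at XX/OO/.X/.O | (2,0)=+0→XX/OO/XX/.O*; (3,0)=+0→XX/OO/.X/XO
ply 3, O at XX/OO/XX/.O | (3,0)=+0→XX/OO/XX/OO*
ply 4: XX/OO/XX/OO is terminal +0 (X); from XX/O./.X/.O depth 11

value(XX/O./.X/.O, O) = 0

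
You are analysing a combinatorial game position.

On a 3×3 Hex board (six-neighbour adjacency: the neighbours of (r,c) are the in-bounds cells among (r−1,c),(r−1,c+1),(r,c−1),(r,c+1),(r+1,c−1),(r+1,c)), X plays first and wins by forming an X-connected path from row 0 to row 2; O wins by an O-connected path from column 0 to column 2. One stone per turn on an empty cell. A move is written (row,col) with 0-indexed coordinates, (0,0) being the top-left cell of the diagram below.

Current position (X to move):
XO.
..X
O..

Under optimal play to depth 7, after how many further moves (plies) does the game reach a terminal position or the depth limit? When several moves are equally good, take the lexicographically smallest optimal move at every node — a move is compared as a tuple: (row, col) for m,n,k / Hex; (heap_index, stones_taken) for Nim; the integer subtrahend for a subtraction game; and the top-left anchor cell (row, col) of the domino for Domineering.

[XO./..X/O..] X move#1: (0,2):+1/XOX/..X/O..*, (1,0):+1/XO./X.X/O.., (1,1):+1/XO./.XX/O.., (2,1):-1/XO./..X/OX., (2,2):-1/XO./..X/O.X
[XOX/..X/O..] O move#2: (1,0):-1/XOX/O.X/O..*, (1,1):-1/XOX/.OX/O.., (2,1):-1/XOX/..X/OO., (2,2):-1/XOX/..X/O.O
[XOX/O.X/O..] X move#3: (1,1):+1/XOX/OXX/O..*, (2,1):+1/XOX/O.X/OX., (2,2):+1/XOX/O.X/O.X
[XOX/OXX/O..] O move#4: (2,1):-1/XOX/OXX/OO.*, (2,2):-1/XOX/OXX/O.O
[XOX/OXX/OO.] X move#5: (2,2):+1/XOX/OXX/OOX*
[XOX/OXX/OOX] end (terminal -1, O#6); searched XO./..X/O.. to 7

PV length from [XO./..X/O..]: 5 plies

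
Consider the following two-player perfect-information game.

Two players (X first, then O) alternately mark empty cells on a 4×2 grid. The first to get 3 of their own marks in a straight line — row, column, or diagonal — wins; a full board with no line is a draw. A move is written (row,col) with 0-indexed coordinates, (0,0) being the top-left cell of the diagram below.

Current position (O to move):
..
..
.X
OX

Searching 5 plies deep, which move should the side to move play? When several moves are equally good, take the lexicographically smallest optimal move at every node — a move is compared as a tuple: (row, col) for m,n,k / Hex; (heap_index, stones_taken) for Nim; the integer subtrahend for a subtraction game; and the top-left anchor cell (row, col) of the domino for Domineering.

ply 1, O at ../../.X/OX | (0,0)=-1→O./../.X/OX; (0,1)=-1→.O/../.X/OX; (1,0)=-1→../O./.X/OX; (1,1)=+0→../.O/.X/OX*; (2,0)=-1→../../OX/OX
ply 2, X at ../.O/.X/OX | (0,0)=+0→X./.O/.X/OX*; (0,1)=+0→.X/.O/.X/OX; (1,0)=+0→../XO/.X/OX; (2,0)=+0→../.O/XX/OX
ply 3, O at X./.O/.X/OX | (0,1)=+0→XO/.O/.X/OX*; (1,0)=+0→X./OO/.X/OX; (2,0)=+0→X./.O/OX/OX
ply 4, X at XO/.O/.X/OX | (1,0)=+0→XO/XO/.X/OX*; (2,0)=+0→XO/.O/XX/OX
ply 5, O at XO/XO/.X/OX | (2,0)=+0→XO/XO/OX/OX*
ply 6: XO/XO/OX/OX is terminal +0 (X); from ../../.X/OX depth 5

O's best at [../../.X/OX]: (1,1)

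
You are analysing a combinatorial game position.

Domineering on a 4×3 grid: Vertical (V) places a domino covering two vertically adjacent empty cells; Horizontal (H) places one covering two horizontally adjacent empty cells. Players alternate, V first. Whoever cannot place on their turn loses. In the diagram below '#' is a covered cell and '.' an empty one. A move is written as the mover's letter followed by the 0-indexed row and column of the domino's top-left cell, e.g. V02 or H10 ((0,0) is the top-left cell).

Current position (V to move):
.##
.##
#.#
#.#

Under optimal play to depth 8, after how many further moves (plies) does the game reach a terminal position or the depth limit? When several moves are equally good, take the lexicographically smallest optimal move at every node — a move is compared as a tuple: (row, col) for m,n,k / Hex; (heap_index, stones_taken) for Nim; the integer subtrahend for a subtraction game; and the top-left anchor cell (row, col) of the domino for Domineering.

ply 1, V at .##/.##/#.#/#.# | V00=+1→###/###/#.#/#.#*; V21=+1→.##/.##/###/###
ply 2: ###/###/#.#/#.# is terminal -1 (H); from .##/.##/#.#/#.# depth 8

PV length from [.##/.##/#.#/#.#]: 1 ply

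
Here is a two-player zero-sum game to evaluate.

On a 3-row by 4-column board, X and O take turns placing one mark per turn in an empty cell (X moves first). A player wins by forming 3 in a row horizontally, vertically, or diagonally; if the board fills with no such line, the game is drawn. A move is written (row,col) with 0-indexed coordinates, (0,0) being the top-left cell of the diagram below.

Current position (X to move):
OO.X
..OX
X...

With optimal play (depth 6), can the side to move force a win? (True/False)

X winning at [OO.X/..OX/X...]: True

p1 X@[OO.X/..OX/X...]: (0,2)[OOXX/..OX/X...]-1 (1,0)[OO.X/X.OX/X...]-1 (1,1)[OO.X/.XOX/X...]-1 (2,1)[OO.X/..OX/XX..]-1 (2,2)[OO.X/..OX/X.X.]-1 (2,3)[OO.X/..OX/X..X]+1*
p2 O@[OO.X/..OX/X..X] terminal -1; root [OO.X/..OX/X...] d6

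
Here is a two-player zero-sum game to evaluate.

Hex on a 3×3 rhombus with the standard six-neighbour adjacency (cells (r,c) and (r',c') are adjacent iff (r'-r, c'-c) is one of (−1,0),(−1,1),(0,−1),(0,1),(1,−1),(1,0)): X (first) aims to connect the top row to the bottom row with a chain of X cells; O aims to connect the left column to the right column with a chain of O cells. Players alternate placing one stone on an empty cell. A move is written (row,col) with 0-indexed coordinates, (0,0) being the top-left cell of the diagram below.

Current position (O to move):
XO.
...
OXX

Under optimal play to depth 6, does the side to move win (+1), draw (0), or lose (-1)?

[XO./.../OXX] O move#1: (0,2):+1/XOO/.../OXX*, (1,0):-1/XO./O../OXX, (1,1):+1/XO./.O./OXX, (1,2):-1/XO./..O/OXX
[XOO/.../OXX] X move#2: (1,0):-1/XOO/X../OXX*, (1,1):-1/XOO/.X./OXX, (1,2):-1/XOO/..X/OXX
[XOO/X../OXX] O move#3: (1,1):+1/XOO/XO./OXX*, (1,2):-1/XOO/X.O/OXX
[XOO/XO./OXX] end (terminal -1, X#4); searched XO./.../OXX to 6

value(XO./.../OXX, O) = +1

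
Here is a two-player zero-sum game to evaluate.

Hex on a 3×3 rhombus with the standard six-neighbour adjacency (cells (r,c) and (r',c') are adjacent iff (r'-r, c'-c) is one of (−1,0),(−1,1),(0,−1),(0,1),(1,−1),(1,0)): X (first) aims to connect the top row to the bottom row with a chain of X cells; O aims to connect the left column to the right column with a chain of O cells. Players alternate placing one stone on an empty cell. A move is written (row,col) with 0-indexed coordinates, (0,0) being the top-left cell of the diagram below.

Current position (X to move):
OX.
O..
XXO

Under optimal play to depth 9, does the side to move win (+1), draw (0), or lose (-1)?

value(OX./O../XXO, X) = +1

ply 1, X at OX./O../XXO | (0,2)=+1→OXX/O../XXO*; (1,1)=+1→OX./OX./XXO; (1,2)=+1→OX./O.X/XXO
ply 2, O at OXX/O../XXO | (1,1)=-1→OXX/OO./XXO*; (1,2)=-1→OXX/O.O/XXO
ply 3, X at OXX/OO./XXO | (1,2)=+1→OXX/OOX/XXO*
ply 4: OXX/OOX/XXO is terminal -1 (O); from OX./O../XXO depth 9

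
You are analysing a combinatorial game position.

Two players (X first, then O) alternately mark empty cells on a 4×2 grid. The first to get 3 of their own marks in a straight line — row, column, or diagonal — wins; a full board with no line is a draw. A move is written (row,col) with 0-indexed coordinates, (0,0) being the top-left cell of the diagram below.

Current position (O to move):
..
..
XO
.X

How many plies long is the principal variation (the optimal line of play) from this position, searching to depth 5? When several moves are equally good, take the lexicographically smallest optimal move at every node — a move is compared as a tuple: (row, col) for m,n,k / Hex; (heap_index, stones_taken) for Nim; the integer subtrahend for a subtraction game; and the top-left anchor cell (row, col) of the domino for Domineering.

PV length from [../../XO/.X]: 5 plies

p1 O@[../../XO/.X]: (0,0)[O./../XO/.X]+0* (0,1)[.O/../XO/.X]+0 (1,0)[../O./XO/.X]+0 (1,1)[../.O/XO/.X]+0 (3,0)[../../XO/OX]+0
p2 X@[O./../XO/.X]: (0,1)[OX/../XO/.X]+0* (1,0)[O./X./XO/.X]+0 (1,1)[O./.X/XO/.X]+0 (3,0)[O./../XO/XX]+0
p3 O@[OX/../XO/.X]: (1,0)[OX/O./XO/.X]+0* (1,1)[OX/.O/XO/.X]+0 (3,0)[OX/../XO/OX]+0
p4 X@[OX/O./XO/.X]: (1,1)[OX/OX/XO/.X]+0* (3,0)[OX/O./XO/XX]+0
p5 O@[OX/OX/XO/.X]: (3,0)[OX/OX/XO/OX]+0*
p6 X@[OX/OX/XO/OX] terminal +0; root [../../XO/.X] d5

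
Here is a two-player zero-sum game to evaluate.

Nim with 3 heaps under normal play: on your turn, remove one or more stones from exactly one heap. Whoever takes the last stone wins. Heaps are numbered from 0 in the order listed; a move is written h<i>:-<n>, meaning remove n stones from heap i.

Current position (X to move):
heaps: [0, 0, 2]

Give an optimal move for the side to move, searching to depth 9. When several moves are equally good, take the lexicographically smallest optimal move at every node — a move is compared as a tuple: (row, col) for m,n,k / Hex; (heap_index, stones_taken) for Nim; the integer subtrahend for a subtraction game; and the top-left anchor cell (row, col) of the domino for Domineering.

X's best at [(0,0,2)]: h2:-2

ply 1, X at (0,0,2) | h2:-1=-1→(0,0,1); h2:-2=+1→(0,0,0)*
ply 2: (0,0,0) is terminal -1 (O); from (0,0,2) depth 9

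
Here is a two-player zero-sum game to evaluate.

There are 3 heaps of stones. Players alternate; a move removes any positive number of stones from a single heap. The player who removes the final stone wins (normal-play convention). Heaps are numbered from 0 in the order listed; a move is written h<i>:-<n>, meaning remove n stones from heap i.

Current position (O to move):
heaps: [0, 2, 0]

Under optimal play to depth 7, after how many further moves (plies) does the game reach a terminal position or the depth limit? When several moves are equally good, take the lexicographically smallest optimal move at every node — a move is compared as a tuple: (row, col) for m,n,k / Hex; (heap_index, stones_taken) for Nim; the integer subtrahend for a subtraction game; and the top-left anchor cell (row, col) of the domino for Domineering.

PV length from [(0,2,0)]: 1 ply

p1 O@[(0,2,0)]: h1:-1[(0,1,0)]-1 h1:-2[(0,0,0)]+1*
p2 X@[(0,0,0)] terminal -1; root [(0,2,0)] d7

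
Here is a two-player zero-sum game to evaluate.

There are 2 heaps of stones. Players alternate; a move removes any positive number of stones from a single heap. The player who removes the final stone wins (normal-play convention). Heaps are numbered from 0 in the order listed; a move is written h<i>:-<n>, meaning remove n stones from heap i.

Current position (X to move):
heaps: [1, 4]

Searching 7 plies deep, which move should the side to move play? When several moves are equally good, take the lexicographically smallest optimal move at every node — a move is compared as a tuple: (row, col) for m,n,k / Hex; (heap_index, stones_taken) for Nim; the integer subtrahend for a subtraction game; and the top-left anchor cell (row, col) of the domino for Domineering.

X's best at [(1,4)]: h1:-3

ply 1, X at (1,4) | h0:-1=-1→(0,4); h1:-1=-1→(1,3); h1:-2=-1→(1,2); h1:-3=+1→(1,1)*; h1:-4=-1→(1,0)
ply 2, O at (1,1) | h0:-1=-1→(0,1)*; h1:-1=-1→(1,0)
ply 3, X at (0,1) | h1:-1=+1→(0,0)*
ply 4: (0,0) is terminal -1 (O); from (1,4) depth 7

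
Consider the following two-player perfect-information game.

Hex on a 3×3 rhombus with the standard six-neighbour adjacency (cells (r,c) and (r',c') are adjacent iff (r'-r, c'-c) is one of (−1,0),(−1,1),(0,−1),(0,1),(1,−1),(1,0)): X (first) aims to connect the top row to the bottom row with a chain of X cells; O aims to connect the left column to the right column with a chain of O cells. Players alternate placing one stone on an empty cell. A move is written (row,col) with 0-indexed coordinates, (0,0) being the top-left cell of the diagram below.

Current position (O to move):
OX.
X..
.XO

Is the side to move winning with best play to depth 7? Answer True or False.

ply 1, O at OX./X../.XO | (0,2)=-1→OXO/X../.XO*; (1,1)=-1→OX./XO./.XO; (1,2)=-1→OX./X.O/.XO; (2,0)=-1→OX./X../OXO
ply 2, X at OXO/X../.XO | (1,1)=+1→OXO/XX./.XO*; (1,2)=+1→OXO/X.X/.XO; (2,0)=+1→OXO/X../XXO
ply 3: OXO/XX./.XO is terminal -1 (O); from OX./X../.XO depth 7

O winning at [OX./X../.XO]: False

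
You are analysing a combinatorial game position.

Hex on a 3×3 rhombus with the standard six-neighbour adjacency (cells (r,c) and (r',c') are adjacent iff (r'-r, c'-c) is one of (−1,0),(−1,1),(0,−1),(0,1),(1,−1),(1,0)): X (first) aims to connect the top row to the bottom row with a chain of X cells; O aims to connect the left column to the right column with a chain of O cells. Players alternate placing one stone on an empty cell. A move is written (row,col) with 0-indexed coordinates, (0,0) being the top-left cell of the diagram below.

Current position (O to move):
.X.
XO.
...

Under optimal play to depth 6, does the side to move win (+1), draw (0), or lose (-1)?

[.X./XO./...] O move#1: (0,0):-1/OX./XO./..., (0,2):-1/.XO/XO./..., (1,2):-1/.X./XOO/..., (2,0):+1/.X./XO./O..*, (2,1):-1/.X./XO./.O., (2,2):-1/.X./XO./..O
[.X./XO./O..] X move#2: (0,0):-1/XX./XO./O..*, (0,2):-1/.XX/XO./O.., (1,2):-1/.X./XOX/O.., (2,1):-1/.X./XO./OX., (2,2):-1/.X./XO./O.X
[XX./XO./O..] O move#3: (0,2):+1/XXO/XO./O..*, (1,2):+1/XX./XOO/O.., (2,1):+1/XX./XO./OO., (2,2):+1/XX./XO./O.O
[XXO/XO./O..] end (terminal -1, X#4); searched .X./XO./... to 6

value(.X./XO./..., O) = +1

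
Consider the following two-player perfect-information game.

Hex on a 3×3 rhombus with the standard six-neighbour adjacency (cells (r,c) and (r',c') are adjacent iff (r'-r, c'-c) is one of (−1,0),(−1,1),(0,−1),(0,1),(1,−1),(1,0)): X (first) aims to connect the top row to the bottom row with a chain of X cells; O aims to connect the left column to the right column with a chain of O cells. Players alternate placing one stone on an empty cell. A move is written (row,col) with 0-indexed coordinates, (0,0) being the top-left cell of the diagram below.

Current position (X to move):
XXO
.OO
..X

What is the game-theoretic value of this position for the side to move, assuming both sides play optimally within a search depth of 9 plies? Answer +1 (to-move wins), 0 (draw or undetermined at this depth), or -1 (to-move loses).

p1 X@[XXO/.OO/..X]: (1,0)[XXO/XOO/..X]-1* (2,0)[XXO/.OO/X.X]-1 (2,1)[XXO/.OO/.XX]-1
p2 O@[XXO/XOO/..X]: (2,0)[XXO/XOO/O.X]+1* (2,1)[XXO/XOO/.OX]-1
p3 X@[XXO/XOO/O.X] terminal -1; root [XXO/.OO/..X] d9

value(XXO/.OO/..X, X) = -1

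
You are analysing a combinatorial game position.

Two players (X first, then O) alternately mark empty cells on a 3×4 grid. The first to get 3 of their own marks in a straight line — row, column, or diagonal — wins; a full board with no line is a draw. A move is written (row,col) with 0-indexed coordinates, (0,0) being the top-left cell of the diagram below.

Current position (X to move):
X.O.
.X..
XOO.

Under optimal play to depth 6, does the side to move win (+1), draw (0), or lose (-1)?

p1 X@[X.O./.X../XOO.]: (0,1)[XXO./.X../XOO.]-1 (0,3)[X.OX/.X../XOO.]-1 (1,0)[X.O./XX../XOO.]+1* (1,2)[X.O./.XX./XOO.]-1 (1,3)[X.O./.X.X/XOO.]-1 (2,3)[X.O./.X../XOOX]-1
p2 O@[X.O./XX../XOO.] terminal -1; root [X.O./.X../XOO.] d6

value(X.O./.X../XOO., X) = +1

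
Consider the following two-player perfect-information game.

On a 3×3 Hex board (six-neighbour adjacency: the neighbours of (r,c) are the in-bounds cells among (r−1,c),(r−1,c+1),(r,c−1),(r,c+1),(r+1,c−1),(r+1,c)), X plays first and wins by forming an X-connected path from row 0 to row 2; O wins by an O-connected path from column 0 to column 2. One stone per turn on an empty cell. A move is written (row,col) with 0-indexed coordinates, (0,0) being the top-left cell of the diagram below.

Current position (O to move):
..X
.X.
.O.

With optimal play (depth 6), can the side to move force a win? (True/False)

O winning at [..X/.X./.O.]: True

[..X/.X./.O.] O move#1: (0,0):-1/O.X/.X./.O., (0,1):-1/.OX/.X./.O., (1,0):-1/..X/OX./.O., (1,2):-1/..X/.XO/.O., (2,0):+1/..X/.X./OO.*, (2,2):-1/..X/.X./.OO
[..X/.X./OO.] X move#2: (0,0):-1/X.X/.X./OO.*, (0,1):-1/.XX/.X./OO., (1,0):-1/..X/XX./OO., (1,2):-1/..X/.XX/OO., (2,2):-1/..X/.X./OOX
[X.X/.X./OO.] O move#3: (0,1):+1/XOX/.X./OO.*, (1,0):+1/X.X/OX./OO., (1,2):+1/X.X/.XO/OO., (2,2):+1/X.X/.X./OOO
[XOX/.X./OO.] X move#4: (1,0):-1/XOX/XX./OO.*, (1,2):-1/XOX/.XX/OO., (2,2):-1/XOX/.X./OOX
[XOX/XX./OO.] O move#5: (1,2):+1/XOX/XXO/OO.*, (2,2):+1/XOX/XX./OOO
[XOX/XXO/OO.] end (terminal -1, X#6); searched ..X/.X./.O. to 6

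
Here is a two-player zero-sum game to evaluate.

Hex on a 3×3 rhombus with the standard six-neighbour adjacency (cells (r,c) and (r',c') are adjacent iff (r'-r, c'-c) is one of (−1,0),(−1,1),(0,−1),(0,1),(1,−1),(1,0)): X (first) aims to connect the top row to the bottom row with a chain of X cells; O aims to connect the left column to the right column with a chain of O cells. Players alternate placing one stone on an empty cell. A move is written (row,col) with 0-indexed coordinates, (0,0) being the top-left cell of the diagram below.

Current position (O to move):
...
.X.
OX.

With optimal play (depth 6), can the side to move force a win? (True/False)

[.../.X./OX.] O move#1: (0,0):-1/O../.X./OX.*, (0,1):-1/.O./.X./OX., (0,2):-1/..O/.X./OX., (1,0):-1/.../OX./OX., (1,2):-1/.../.XO/OX., (2,2):-1/.../.X./OXO
[O../.X./OX.] X move#2: (0,1):+1/OX./.X./OX.*, (0,2):+1/O.X/.X./OX., (1,0):+1/O../XX./OX., (1,2):+1/O../.XX/OX., (2,2):+1/O../.X./OXX
[OX./.X./OX.] end (terminal -1, O#3); searched .../.X./OX. to 6

O winning at [.../.X./OX.]: False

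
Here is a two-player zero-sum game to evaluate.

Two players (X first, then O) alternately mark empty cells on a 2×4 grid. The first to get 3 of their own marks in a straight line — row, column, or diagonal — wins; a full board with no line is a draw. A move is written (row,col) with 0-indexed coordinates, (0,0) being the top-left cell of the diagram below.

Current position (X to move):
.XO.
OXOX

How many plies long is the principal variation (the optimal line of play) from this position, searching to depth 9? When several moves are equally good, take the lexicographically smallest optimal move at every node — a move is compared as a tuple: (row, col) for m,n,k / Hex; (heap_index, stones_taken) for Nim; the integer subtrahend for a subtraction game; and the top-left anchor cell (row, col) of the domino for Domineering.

p1 X@[.XO./OXOX]: (0,0)[XXO./OXOX]+0* (0,3)[.XOX/OXOX]+0
p2 O@[XXO./OXOX]: (0,3)[XXOO/OXOX]+0*
p3 X@[XXOO/OXOX] terminal +0; root [.XO./OXOX] d9

PV length from [.XO./OXOX]: 2 plies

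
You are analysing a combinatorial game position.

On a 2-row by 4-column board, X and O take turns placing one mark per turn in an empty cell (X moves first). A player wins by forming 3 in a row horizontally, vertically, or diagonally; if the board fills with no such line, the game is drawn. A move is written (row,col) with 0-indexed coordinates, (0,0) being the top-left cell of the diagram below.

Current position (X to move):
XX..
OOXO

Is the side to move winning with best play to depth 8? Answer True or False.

X winning at [XX../OOXO]: True

[XX../OOXO] X move#1: (0,2):+1/XXX./OOXO*, (0,3):+0/XX.X/OOXO
[XXX./OOXO] end (terminal -1, O#2); searched XX../OOXO to 8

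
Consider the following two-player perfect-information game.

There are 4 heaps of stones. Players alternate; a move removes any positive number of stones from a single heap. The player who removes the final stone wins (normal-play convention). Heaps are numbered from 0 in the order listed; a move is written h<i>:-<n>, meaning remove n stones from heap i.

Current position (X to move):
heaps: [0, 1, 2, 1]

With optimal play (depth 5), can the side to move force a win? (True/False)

p1 X@[(0,1,2,1)]: h1:-1[(0,0,2,1)]-1 h2:-1[(0,1,1,1)]-1 h2:-2[(0,1,0,1)]+1* h3:-1[(0,1,2,0)]-1
p2 O@[(0,1,0,1)]: h1:-1[(0,0,0,1)]-1* h3:-1[(0,1,0,0)]-1
p3 X@[(0,0,0,1)]: h3:-1[(0,0,0,0)]+1*
p4 O@[(0,0,0,0)] terminal -1; root [(0,1,2,1)] d5

X winning at [(0,1,2,1)]: True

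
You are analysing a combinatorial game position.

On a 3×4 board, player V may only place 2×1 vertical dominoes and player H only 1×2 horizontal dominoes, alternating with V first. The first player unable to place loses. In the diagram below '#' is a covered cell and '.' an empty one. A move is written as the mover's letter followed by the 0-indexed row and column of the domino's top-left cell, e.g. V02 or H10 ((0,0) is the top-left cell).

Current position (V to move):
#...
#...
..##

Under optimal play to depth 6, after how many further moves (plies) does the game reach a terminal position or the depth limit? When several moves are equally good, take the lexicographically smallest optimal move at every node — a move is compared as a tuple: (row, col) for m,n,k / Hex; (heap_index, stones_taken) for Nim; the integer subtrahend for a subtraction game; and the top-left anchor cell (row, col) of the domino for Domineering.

PV length from [#.../#.../..##]: 3 plies

[#.../#.../..##] V move#1: V01:-1/##../##../..##, V02:+1/#.#./#.#./..##*, V03:-1/#..#/#..#/..##, V11:-1/#.../##../.###
[#.#./#.#./..##] H move#2: H20:-1/#.#./#.#./####*
[#.#./#.#./####] V move#3: V01:+1/###./###./####*, V03:+1/#.##/#.##/####
[###./###./####] end (terminal -1, H#4); searched #.../#.../..## to 6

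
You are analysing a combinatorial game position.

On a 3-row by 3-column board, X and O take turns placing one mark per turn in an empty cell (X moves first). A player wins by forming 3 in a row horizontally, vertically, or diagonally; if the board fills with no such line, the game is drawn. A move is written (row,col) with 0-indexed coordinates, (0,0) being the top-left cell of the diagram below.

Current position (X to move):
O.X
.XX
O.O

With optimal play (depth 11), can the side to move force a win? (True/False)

p1 X@[O.X/.XX/O.O]: (0,1)[OXX/.XX/O.O]-1 (1,0)[O.X/XXX/O.O]+1* (2,1)[O.X/.XX/OXO]-1
p2 O@[O.X/XXX/O.O] terminal -1; root [O.X/.XX/O.O] d11

X winning at [O.X/.XX/O.O]: True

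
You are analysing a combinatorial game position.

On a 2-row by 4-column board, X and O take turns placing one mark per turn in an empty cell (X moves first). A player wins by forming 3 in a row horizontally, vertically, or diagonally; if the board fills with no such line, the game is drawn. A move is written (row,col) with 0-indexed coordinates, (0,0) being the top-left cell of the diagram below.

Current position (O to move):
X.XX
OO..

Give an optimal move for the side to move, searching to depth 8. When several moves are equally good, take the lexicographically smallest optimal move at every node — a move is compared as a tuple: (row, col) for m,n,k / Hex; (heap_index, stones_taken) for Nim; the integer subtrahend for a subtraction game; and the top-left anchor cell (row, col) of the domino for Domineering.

[X.XX/OO..] O move#1: (0,1):+0/XOXX/OO.., (1,2):+1/X.XX/OOO.*, (1,3):-1/X.XX/OO.O
[X.XX/OOO.] end (terminal -1, X#2); searched X.XX/OO.. to 8

O's best at [X.XX/OO..]: (1,2)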